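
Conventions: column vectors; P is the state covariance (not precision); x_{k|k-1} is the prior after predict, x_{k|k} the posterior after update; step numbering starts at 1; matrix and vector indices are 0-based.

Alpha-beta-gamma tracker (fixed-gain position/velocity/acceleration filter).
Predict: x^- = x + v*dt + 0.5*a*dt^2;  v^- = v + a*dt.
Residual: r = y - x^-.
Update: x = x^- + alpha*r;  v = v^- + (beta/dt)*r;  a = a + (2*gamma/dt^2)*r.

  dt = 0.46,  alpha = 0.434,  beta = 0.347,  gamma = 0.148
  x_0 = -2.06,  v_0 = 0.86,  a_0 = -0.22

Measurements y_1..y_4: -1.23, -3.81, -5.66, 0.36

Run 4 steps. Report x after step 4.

x_post = -3.8121

step 1: x_pred=-1.6877  r=0.4577  x^+=-1.4890  v^+=1.1040  a^+=0.4202
step 2: x_pred=-0.9367  r=-2.8733  x^+=-2.1837  v^+=-0.8701  a^+=-3.5991
step 3: x_pred=-2.9648  r=-2.6952  x^+=-4.1345  v^+=-4.5588  a^+=-7.3694
step 4: x_pred=-7.0112  r=7.3712  x^+=-3.8121  v^+=-2.3883  a^+=2.9420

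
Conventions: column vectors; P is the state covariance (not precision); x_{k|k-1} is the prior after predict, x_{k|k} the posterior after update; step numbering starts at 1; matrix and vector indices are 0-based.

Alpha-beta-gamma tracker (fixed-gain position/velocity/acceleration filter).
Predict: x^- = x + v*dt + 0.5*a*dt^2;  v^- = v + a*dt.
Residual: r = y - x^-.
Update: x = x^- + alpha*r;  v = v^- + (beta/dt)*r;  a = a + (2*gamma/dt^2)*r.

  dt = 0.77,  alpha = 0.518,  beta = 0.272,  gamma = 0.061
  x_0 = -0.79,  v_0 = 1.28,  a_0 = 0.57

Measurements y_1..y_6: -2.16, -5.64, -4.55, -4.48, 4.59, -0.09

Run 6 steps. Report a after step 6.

a_post = 1.5597

step 1: x_pred=0.3646  r=-2.5246  x^+=-0.9432  v^+=0.8271  a^+=0.0505
step 2: x_pred=-0.2913  r=-5.3487  x^+=-3.0619  v^+=-1.0234  a^+=-1.0501
step 3: x_pred=-4.1612  r=-0.3888  x^+=-4.3626  v^+=-1.9693  a^+=-1.1301
step 4: x_pred=-6.2140  r=1.7340  x^+=-5.3158  v^+=-2.2269  a^+=-0.7733
step 5: x_pred=-7.2597  r=11.8497  x^+=-1.1216  v^+=1.3636  a^+=1.6650
step 6: x_pred=0.4220  r=-0.5120  x^+=0.1568  v^+=2.4648  a^+=1.5597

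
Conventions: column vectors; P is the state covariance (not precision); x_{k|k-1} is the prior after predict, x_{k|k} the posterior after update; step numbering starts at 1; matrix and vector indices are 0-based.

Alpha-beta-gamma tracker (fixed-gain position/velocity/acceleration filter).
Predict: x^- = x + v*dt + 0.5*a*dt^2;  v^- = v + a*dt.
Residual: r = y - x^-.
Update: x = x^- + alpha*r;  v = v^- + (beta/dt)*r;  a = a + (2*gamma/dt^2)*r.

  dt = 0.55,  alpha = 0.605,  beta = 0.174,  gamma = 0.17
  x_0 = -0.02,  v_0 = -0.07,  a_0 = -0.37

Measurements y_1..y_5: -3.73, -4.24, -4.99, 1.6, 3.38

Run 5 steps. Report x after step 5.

x_post = 0.6374

step 1: x_pred=-0.1145  r=-3.6155  x^+=-2.3019  v^+=-1.4173  a^+=-4.4337
step 2: x_pred=-3.7520  r=-0.4880  x^+=-4.0472  v^+=-4.0103  a^+=-4.9822
step 3: x_pred=-7.0065  r=2.0165  x^+=-5.7865  v^+=-6.1126  a^+=-2.7158
step 4: x_pred=-9.5592  r=11.1592  x^+=-2.8079  v^+=-4.0759  a^+=9.8267
step 5: x_pred=-3.5633  r=6.9433  x^+=0.6374  v^+=3.5254  a^+=17.6308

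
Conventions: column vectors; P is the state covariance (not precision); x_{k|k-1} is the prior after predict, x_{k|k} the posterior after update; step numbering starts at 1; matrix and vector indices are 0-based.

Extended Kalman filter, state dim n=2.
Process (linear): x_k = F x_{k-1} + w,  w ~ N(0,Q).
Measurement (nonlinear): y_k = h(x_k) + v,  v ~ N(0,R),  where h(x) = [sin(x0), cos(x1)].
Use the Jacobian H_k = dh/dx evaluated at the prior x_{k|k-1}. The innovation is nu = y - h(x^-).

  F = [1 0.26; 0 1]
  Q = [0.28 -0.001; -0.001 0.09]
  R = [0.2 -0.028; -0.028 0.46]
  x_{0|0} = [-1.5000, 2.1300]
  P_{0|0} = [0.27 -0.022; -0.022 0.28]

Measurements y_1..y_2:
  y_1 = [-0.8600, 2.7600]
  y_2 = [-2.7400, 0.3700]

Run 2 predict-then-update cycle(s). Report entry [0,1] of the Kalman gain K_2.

K[0,1] = 0.0015

step 1: x^-=[-0.9462, 2.1300]  P^-=[0.5575 0.0498; 0.0498 0.3700]  H_jac=[0.5848 0.0000; 0.0000 -0.8477]  S=[0.3906 -0.0527; -0.0527 0.7259]  K=[0.8349 0.0024; 0.0164 -0.4309]  nu=[-0.0488, 3.2905]  x^+=[-0.9789, 0.7113]  P^+=[0.2854 0.0263; 0.0263 0.2344]
step 2: x^-=[-0.7940, 0.7113]  P^-=[0.5949 0.0862; 0.0862 0.3244]  H_jac=[0.7010 0.0000; 0.0000 -0.6528]  S=[0.4924 -0.0674; -0.0674 0.5982]  K=[0.8472 0.0015; 0.0754 -0.3455]  nu=[-2.0269, -0.3875]  x^+=[-2.5118, 0.6924]  P^+=[0.2417 0.0353; 0.0353 0.2467]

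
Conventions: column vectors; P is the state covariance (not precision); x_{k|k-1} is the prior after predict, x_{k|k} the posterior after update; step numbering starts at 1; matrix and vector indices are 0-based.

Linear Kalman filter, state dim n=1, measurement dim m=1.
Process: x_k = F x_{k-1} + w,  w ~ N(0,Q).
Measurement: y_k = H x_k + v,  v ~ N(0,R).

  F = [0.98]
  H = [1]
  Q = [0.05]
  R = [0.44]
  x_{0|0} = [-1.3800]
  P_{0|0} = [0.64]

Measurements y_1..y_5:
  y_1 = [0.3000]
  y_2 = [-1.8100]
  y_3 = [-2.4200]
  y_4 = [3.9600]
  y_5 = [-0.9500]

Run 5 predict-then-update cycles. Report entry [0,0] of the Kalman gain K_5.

step 1: x^-=[-1.3524]  P^-=[0.6647]  S=[1.1047]  K=[0.6017]  nu=[1.6524]  x^+=[-0.3582]  P^+=[0.2647]
step 2: x^-=[-0.3510]  P^-=[0.3043]  S=[0.7443]  K=[0.4088]  nu=[-1.4590]  x^+=[-0.9475]  P^+=[0.1799]
step 3: x^-=[-0.9285]  P^-=[0.2228]  S=[0.6628]  K=[0.3361]  nu=[-1.4915]  x^+=[-1.4298]  P^+=[0.1479]
step 4: x^-=[-1.4012]  P^-=[0.1920]  S=[0.6320]  K=[0.3038]  nu=[5.3612]  x^+=[0.2277]  P^+=[0.1337]
step 5: x^-=[0.2231]  P^-=[0.1784]  S=[0.6184]  K=[0.2885]  nu=[-1.1731]  x^+=[-0.1153]  P^+=[0.1269]

K[0,0] = 0.2885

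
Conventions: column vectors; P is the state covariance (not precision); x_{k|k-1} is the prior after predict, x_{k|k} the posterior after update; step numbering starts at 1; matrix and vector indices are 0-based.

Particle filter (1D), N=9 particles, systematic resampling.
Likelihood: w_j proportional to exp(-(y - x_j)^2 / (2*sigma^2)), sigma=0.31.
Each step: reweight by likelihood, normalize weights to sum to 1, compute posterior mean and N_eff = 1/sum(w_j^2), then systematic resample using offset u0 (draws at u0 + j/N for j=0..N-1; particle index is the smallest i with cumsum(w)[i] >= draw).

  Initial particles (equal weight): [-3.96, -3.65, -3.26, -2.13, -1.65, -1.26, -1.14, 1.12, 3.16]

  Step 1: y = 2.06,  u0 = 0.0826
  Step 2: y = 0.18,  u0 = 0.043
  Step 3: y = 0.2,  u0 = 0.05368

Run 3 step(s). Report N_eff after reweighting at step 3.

step 1: w=[0.0000, 0.0000, 0.0000, 0.0000, 0.0000, 0.0000, 0.0000, 0.8453, 0.1547]  mean=1.4356  Neff=1.3542  idx=[7, 7, 7, 7, 7, 7, 7, 8, 8]
step 2: w=[0.1429, 0.1429, 0.1429, 0.1429, 0.1429, 0.1429, 0.1429, 0.0000, 0.0000]  mean=1.1200  Neff=7.0000  idx=[0, 1, 1, 2, 3, 4, 4, 5, 6]
step 3: w=[0.1111, 0.1111, 0.1111, 0.1111, 0.1111, 0.1111, 0.1111, 0.1111, 0.1111]  mean=1.1200  Neff=9.0000  idx=[0, 1, 2, 3, 4, 5, 6, 7, 8]

N_eff = 9.0000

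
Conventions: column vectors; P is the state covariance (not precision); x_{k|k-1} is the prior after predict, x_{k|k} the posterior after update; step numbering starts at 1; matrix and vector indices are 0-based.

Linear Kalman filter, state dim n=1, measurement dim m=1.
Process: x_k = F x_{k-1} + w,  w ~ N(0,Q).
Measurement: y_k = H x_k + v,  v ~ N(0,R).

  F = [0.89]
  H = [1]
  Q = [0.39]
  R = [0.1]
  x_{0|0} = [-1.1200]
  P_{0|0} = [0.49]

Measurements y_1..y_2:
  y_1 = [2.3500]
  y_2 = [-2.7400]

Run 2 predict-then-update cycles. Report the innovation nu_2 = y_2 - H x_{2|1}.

innov = [-4.4923]

step 1: x^-=[-0.9968]  P^-=[0.7781]  S=[0.8781]  K=[0.8861]  nu=[3.3468]  x^+=[1.9689]  P^+=[0.0886]
step 2: x^-=[1.7523]  P^-=[0.4602]  S=[0.5602]  K=[0.8215]  nu=[-4.4923]  x^+=[-1.9381]  P^+=[0.0821]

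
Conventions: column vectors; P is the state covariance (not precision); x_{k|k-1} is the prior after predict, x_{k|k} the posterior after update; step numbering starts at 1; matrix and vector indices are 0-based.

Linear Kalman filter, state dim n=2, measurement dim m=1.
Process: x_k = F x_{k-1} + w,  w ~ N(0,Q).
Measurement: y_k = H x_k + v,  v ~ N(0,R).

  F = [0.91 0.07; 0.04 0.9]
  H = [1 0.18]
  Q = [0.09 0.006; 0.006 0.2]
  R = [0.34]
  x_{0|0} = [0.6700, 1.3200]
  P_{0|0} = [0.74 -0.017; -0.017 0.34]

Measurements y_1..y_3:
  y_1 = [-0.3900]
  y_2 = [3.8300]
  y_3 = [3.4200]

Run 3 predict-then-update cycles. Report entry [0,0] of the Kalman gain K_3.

K[0,0] = 0.3765

step 1: x^-=[0.7021, 1.2148]  P^-=[0.7023 0.0404; 0.0404 0.4754]  S=[1.0722]  K=[0.6618; 0.1175]  nu=[-1.3108]  x^+=[-0.1653, 1.0608]  P^+=[0.2327 -0.0430; -0.0430 0.4606]
step 2: x^-=[-0.0762, 0.9481]  P^-=[0.2795 0.0082; 0.0082 0.5703]  S=[0.6409]  K=[0.4384; 0.1729]  nu=[3.7355]  x^+=[1.5615, 1.5941]  P^+=[0.1563 -0.0404; -0.0404 0.5512]
step 3: x^-=[1.5325, 1.4972]  P^-=[0.2170 0.0132; 0.0132 0.6438]  S=[0.5826]  K=[0.3765; 0.2216]  nu=[1.6180]  x^+=[2.1418, 1.8557]  P^+=[0.1344 -0.0354; -0.0354 0.6152]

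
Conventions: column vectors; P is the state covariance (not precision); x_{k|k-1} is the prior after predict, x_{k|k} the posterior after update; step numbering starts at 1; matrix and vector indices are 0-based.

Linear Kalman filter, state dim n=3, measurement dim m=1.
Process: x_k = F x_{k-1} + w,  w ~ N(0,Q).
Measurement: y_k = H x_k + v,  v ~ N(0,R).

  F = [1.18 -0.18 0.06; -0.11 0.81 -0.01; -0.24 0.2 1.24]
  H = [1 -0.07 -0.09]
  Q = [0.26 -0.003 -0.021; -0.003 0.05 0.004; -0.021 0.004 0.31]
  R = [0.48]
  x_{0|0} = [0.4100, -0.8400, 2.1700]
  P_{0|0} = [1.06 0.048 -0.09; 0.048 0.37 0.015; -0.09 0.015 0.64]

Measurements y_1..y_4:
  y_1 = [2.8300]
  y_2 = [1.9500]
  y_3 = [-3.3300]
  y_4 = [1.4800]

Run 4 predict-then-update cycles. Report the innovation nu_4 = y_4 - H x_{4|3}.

innov = [2.2076]

step 1: x^-=[0.7652, -0.7472, 2.4244]  P^-=[1.7168 -0.1457 -0.4071; -0.1457 0.2967 0.1007; -0.4071 0.1007 1.4263]  S=[2.3047]  K=[0.7652; -0.0762; -0.2354]  nu=[2.2307]  x^+=[2.4722, -0.9171, 1.8994]  P^+=[0.3672 -0.0114 0.0081; -0.0114 0.2833 0.0594; 0.0081 0.0594 1.2986]
step 2: x^-=[3.1962, -1.0338, 1.5785]  P^-=[0.7899 -0.1010 -0.0426; -0.1010 0.2415 0.1044; -0.0426 0.1044 2.3650]  S=[1.3133]  K=[0.6097; -0.0969; -0.2001]  nu=[-1.1765]  x^+=[2.4788, -0.9197, 1.8139]  P^+=[0.3016 -0.0234 0.1176; -0.0234 0.2292 0.0789; 0.1176 0.0789 2.3124]
step 3: x^-=[3.1994, -1.0358, 1.4703]  P^-=[0.7206 -0.0979 0.2046; -0.0979 0.2074 0.0888; 0.2046 0.0888 3.8635]  S=[1.2109]  K=[0.5855; -0.0995; -0.1234]  nu=[-6.4696]  x^+=[-0.5888, -0.3922, 2.2684]  P^+=[0.3054 -0.0274 0.2920; -0.0274 0.1954 0.0740; 0.2920 0.0740 3.8451]
step 4: x^-=[-0.4881, -0.2756, 2.8757]  P^-=[0.7568 -0.1018 0.5714; -0.1018 0.1866 0.0370; 0.5714 0.0370 6.1132]  S=[1.1992]  K=[0.5942; -0.0986; 0.0155]  nu=[2.2076]  x^+=[0.8237, -0.4932, 2.9099]  P^+=[0.3334 -0.0316 0.5603; -0.0316 0.1750 0.0388; 0.5603 0.0388 6.1129]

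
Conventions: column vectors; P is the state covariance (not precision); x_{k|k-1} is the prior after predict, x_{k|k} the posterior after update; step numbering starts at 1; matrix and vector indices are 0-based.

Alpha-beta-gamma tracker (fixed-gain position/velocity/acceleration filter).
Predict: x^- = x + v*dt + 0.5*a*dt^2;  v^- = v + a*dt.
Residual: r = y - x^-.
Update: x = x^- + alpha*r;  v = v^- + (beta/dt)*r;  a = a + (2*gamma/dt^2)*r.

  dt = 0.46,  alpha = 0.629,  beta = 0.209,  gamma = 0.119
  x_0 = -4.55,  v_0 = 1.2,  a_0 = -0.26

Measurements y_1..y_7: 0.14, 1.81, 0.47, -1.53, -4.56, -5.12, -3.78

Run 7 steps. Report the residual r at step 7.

step 1: x_pred=-4.0255  r=4.1655  x^+=-1.4054  v^+=2.9730  a^+=4.4252
step 2: x_pred=0.4304  r=1.3796  x^+=1.2982  v^+=5.6354  a^+=5.9770
step 3: x_pred=4.5228  r=-4.0528  x^+=1.9736  v^+=6.5434  a^+=1.4185
step 4: x_pred=5.1337  r=-6.6637  x^+=0.9422  v^+=4.1684  a^+=-6.0765
step 5: x_pred=2.2168  r=-6.7768  x^+=-2.0458  v^+=-1.7059  a^+=-13.6988
step 6: x_pred=-4.2798  r=-0.8402  x^+=-4.8083  v^+=-8.3890  a^+=-14.6438
step 7: x_pred=-10.2166  r=6.4366  x^+=-6.1680  v^+=-12.2007  a^+=-7.4041

resid = 6.4366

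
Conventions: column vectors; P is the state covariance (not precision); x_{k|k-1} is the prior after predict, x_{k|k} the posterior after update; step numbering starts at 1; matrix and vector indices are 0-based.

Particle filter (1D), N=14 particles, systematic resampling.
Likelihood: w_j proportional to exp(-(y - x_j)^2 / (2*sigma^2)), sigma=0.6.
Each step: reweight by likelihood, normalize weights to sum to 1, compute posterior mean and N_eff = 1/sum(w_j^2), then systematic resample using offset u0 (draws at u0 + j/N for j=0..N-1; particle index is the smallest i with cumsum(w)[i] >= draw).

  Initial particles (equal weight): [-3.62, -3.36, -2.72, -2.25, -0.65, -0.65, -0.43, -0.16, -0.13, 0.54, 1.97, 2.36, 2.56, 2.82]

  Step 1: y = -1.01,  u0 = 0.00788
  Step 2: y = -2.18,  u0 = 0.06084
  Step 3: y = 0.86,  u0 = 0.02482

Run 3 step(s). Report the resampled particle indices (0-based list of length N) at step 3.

step 1: w=[0.0000, 0.0001, 0.0054, 0.0372, 0.2630, 0.2630, 0.1973, 0.1154, 0.1074, 0.0112, 0.0000, 0.0000, 0.0000, 0.0000]  mean=-0.5521  Neff=4.9114  idx=[3, 4, 4, 4, 4, 5, 5, 5, 6, 6, 6, 7, 7, 8]
step 2: w=[0.7543, 0.0294, 0.0294, 0.0294, 0.0294, 0.0294, 0.0294, 0.0294, 0.0108, 0.0108, 0.0108, 0.0026, 0.0026, 0.0022]  mean=-1.8460  Neff=1.7380  idx=[0, 0, 0, 0, 0, 0, 0, 0, 0, 0, 1, 4, 6, 10]
step 3: w=[0.0000, 0.0000, 0.0000, 0.0000, 0.0000, 0.0000, 0.0000, 0.0000, 0.0000, 0.0000, 0.1868, 0.1868, 0.1868, 0.4395]  mean=-0.5534  Neff=3.3573  idx=[10, 10, 10, 11, 11, 12, 12, 12, 13, 13, 13, 13, 13, 13]

resampled_idx = [10, 10, 10, 11, 11, 12, 12, 12, 13, 13, 13, 13, 13, 13]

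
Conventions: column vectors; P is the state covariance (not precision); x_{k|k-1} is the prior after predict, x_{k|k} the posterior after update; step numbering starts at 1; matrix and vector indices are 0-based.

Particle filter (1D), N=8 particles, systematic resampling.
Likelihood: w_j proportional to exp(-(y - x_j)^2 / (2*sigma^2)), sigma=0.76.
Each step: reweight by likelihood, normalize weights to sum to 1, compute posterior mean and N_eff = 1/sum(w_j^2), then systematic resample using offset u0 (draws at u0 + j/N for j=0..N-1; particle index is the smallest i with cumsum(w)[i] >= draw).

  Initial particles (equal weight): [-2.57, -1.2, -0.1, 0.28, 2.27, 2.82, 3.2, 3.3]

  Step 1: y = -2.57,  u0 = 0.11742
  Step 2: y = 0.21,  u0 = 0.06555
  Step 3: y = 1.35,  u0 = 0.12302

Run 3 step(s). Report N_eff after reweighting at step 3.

N_eff = 8.0000

step 1: w=[0.8313, 0.1637, 0.0042, 0.0007, 0.0000, 0.0000, 0.0000, 0.0000]  mean=-2.3331  Neff=1.3930  idx=[0, 0, 0, 0, 0, 0, 1, 1]
step 2: w=[0.0034, 0.0034, 0.0034, 0.0034, 0.0034, 0.0034, 0.4898, 0.4898]  mean=-1.2280  Neff=2.0840  idx=[6, 6, 6, 6, 7, 7, 7, 7]
step 3: w=[0.1250, 0.1250, 0.1250, 0.1250, 0.1250, 0.1250, 0.1250, 0.1250]  mean=-1.2000  Neff=8.0000  idx=[0, 1, 2, 3, 4, 5, 6, 7]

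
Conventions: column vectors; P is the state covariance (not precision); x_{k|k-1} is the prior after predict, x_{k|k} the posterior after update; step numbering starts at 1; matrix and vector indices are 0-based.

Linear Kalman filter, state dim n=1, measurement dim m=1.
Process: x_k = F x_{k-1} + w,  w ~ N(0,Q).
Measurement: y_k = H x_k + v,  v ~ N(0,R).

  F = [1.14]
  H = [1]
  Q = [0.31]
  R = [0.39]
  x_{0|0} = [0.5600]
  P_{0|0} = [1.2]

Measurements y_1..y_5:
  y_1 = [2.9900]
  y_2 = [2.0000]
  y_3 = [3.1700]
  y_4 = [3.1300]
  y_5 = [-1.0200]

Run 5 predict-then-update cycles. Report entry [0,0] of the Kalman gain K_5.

K[0,0] = 0.6147

step 1: x^-=[0.6384]  P^-=[1.8695]  S=[2.2595]  K=[0.8274]  nu=[2.3516]  x^+=[2.5841]  P^+=[0.3227]
step 2: x^-=[2.9459]  P^-=[0.7294]  S=[1.1194]  K=[0.6516]  nu=[-0.9459]  x^+=[2.3296]  P^+=[0.2541]
step 3: x^-=[2.6557]  P^-=[0.6403]  S=[1.0303]  K=[0.6215]  nu=[0.5143]  x^+=[2.9753]  P^+=[0.2424]
step 4: x^-=[3.3919]  P^-=[0.6250]  S=[1.0150]  K=[0.6158]  nu=[-0.2619]  x^+=[3.2306]  P^+=[0.2401]
step 5: x^-=[3.6829]  P^-=[0.6221]  S=[1.0121]  K=[0.6147]  nu=[-4.7029]  x^+=[0.7922]  P^+=[0.2397]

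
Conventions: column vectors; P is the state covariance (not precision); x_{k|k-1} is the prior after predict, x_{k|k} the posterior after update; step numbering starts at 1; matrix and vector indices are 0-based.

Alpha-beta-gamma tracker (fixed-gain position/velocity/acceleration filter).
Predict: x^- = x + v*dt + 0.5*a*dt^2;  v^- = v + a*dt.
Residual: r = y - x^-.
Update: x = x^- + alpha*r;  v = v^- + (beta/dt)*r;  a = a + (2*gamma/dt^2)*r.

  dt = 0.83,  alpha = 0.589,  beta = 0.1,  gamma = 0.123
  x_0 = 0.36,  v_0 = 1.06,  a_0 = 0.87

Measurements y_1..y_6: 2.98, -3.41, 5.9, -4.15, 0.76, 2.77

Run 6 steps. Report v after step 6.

step 1: x_pred=1.5395  r=1.4405  x^+=2.3879  v^+=1.9557  a^+=1.3844
step 2: x_pred=4.4880  r=-7.8980  x^+=-0.1639  v^+=2.1531  a^+=-1.4359
step 3: x_pred=1.1286  r=4.7714  x^+=3.9389  v^+=1.5362  a^+=0.2679
step 4: x_pred=5.3063  r=-9.4563  x^+=-0.2635  v^+=0.6193  a^+=-3.1088
step 5: x_pred=-0.8203  r=1.5803  x^+=0.1105  v^+=-1.7707  a^+=-2.5445
step 6: x_pred=-2.2356  r=5.0056  x^+=0.7127  v^+=-3.2795  a^+=-0.7571

v_post = -3.2795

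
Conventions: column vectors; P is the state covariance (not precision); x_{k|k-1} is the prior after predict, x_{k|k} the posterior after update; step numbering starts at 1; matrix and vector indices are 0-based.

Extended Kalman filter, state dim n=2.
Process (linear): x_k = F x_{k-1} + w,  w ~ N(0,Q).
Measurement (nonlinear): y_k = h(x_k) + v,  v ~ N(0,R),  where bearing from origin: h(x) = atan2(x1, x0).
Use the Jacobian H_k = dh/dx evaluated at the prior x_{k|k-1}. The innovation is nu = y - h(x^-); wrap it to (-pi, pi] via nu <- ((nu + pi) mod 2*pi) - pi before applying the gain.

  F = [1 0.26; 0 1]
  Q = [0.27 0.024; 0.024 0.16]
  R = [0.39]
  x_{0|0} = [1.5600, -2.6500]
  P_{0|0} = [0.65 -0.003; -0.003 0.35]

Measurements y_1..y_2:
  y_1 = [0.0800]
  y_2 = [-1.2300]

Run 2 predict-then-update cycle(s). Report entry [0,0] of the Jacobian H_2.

H_jac[0,0] = 0.3429

step 1: x^-=[0.8710, -2.6500]  P^-=[0.9421 0.1120; 0.1120 0.5100]  H_jac=[0.3406 0.1119]  S=[0.5142]  K=[0.6484; 0.1852]  nu=[1.3332]  x^+=[1.7354, -2.4031]  P^+=[0.7259 0.0503; 0.0503 0.4924]
step 2: x^-=[1.1106, -2.4031]  P^-=[1.0554 0.2023; 0.2023 0.6524]  H_jac=[0.3429 0.1585]  S=[0.5525]  K=[0.7131; 0.3127]  nu=[-0.0921]  x^+=[1.0449, -2.4319]  P^+=[0.7745 0.0791; 0.0791 0.5984]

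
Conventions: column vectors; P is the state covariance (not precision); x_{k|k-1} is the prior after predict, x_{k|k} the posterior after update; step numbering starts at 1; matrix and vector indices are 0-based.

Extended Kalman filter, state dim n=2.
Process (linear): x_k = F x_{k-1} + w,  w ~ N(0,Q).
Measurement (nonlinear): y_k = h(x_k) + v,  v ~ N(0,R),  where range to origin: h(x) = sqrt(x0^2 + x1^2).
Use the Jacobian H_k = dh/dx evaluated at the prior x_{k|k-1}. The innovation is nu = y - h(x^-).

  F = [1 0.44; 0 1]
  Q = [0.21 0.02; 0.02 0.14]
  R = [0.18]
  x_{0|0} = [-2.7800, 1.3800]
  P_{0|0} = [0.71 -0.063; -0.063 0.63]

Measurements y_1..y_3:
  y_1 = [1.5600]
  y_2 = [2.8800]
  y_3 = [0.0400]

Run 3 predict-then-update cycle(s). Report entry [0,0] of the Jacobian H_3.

step 1: x^-=[-2.1728, 1.3800]  P^-=[0.9865 0.2342; 0.2342 0.7700]  H_jac=[-0.8441 0.5361]  S=[0.8923]  K=[-0.7926; 0.2411]  nu=[-1.0140]  x^+=[-1.3692, 1.1355]  P^+=[0.4260 0.4047; 0.4047 0.7181]
step 2: x^-=[-0.8695, 1.1355]  P^-=[1.1312 0.7407; 0.7407 0.8581]  H_jac=[-0.6080 0.7940]  S=[0.4240]  K=[-0.2350; 0.5449]  nu=[1.4498]  x^+=[-1.2103, 1.9255]  P^+=[1.1078 0.7950; 0.7950 0.7323]
step 3: x^-=[-0.3631, 1.9255]  P^-=[2.1591 1.1372; 1.1372 0.8723]  H_jac=[-0.1853 0.9827]  S=[0.6823]  K=[1.0514; 0.9474]  nu=[-1.9194]  x^+=[-2.3811, 0.1070]  P^+=[1.4048 0.4575; 0.4575 0.2598]

H_jac[0,0] = -0.1853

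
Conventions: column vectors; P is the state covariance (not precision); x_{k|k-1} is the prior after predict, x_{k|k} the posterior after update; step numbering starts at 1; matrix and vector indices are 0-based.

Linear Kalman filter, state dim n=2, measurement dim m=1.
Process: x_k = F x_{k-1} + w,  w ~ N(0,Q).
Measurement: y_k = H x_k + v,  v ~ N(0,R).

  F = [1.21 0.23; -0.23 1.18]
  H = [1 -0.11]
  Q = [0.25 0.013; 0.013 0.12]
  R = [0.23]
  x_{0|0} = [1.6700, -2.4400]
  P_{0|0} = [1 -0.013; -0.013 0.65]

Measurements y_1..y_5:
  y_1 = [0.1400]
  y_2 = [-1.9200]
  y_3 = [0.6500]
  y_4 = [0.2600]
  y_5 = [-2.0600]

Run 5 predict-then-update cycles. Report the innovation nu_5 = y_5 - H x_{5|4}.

step 1: x^-=[1.4595, -3.2633]  P^-=[1.7412 -0.1068; -0.1068 1.0850]  S=[2.0079]  K=[0.8731; -0.1126]  nu=[-1.6785]  x^+=[-0.0059, -3.0743]  P^+=[0.2108 0.0906; 0.0906 1.0596]
step 2: x^-=[-0.7142, -3.6263]  P^-=[0.6651 0.3665; 0.3665 1.5573]  S=[0.8333]  K=[0.7498; 0.2343]  nu=[-1.6047]  x^+=[-1.9173, -4.0023]  P^+=[0.1967 0.2202; 0.2202 1.5115]
step 3: x^-=[-3.2405, -4.2817]  P^-=[0.7404 0.6712; 0.6712 2.1155]  S=[0.8484]  K=[0.7857; 0.5168]  nu=[3.4195]  x^+=[-0.5536, -2.5143]  P^+=[0.2167 0.3267; 0.3267 1.8889]
step 4: x^-=[-1.2482, -2.8395]  P^-=[0.8489 0.9145; 0.9145 2.5843]  S=[0.9090]  K=[0.8232; 0.6933]  nu=[1.1958]  x^+=[-0.2637, -2.0105]  P^+=[0.2329 0.3957; 0.3957 2.1474]
step 5: x^-=[-0.7815, -2.3117]  P^-=[0.9248 1.0750; 1.0750 2.9076]  S=[0.9535]  K=[0.8459; 0.7920]  nu=[-1.5328]  x^+=[-2.0781, -3.5257]  P^+=[0.2425 0.4362; 0.4362 2.3095]

innov = [-1.5328]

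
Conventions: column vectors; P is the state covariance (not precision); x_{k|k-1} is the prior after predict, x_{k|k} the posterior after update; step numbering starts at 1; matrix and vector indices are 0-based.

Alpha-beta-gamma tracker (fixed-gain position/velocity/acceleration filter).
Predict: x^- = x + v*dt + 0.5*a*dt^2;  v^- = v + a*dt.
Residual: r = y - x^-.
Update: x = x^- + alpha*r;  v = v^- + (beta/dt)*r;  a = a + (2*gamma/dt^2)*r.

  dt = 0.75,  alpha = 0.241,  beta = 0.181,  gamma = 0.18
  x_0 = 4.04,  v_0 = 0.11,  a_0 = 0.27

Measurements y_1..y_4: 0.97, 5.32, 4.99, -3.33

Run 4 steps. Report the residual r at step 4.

step 1: x_pred=4.1984  r=-3.2284  x^+=3.4204  v^+=-0.4666  a^+=-1.7962
step 2: x_pred=2.5652  r=2.7548  x^+=3.2291  v^+=-1.1490  a^+=-0.0331
step 3: x_pred=2.3581  r=2.6319  x^+=2.9924  v^+=-0.5387  a^+=1.6513
step 4: x_pred=3.0528  r=-6.3828  x^+=1.5146  v^+=-0.8406  a^+=-2.4337

resid = -6.3828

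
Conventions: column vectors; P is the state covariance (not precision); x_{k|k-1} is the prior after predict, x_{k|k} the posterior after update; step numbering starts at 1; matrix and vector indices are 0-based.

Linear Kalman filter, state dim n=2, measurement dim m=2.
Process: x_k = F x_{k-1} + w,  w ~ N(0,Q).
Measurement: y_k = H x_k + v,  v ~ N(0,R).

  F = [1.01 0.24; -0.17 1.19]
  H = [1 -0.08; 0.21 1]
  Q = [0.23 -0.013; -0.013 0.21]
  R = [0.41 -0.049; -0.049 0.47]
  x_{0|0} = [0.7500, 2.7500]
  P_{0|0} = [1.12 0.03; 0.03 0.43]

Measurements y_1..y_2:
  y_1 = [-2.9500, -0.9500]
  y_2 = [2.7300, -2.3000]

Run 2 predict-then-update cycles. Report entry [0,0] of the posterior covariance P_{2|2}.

P_post[0,0] = 0.2246

step 1: x^-=[1.4175, 3.1450]  P^-=[1.4118 -0.0477; -0.0477 0.8392]  S=[1.8348 0.1335; 0.1335 1.3514]  K=[0.7636 0.1087; -0.1080 0.6242]  nu=[-4.1159, -4.3927]  x^+=[-2.2030, 0.8475]  P^+=[0.3038 -0.0501; -0.0501 0.3092]
step 2: x^-=[-2.0216, 1.3830]  P^-=[0.5334 -0.0350; -0.0350 0.6769]  S=[0.9533 -0.0256; -0.0256 1.1557]  K=[0.5646 0.0791; -0.0781 0.5776]  nu=[4.8623, -3.2585]  x^+=[0.4657, -0.8786]  P^+=[0.2246 -0.0376; -0.0376 0.2832]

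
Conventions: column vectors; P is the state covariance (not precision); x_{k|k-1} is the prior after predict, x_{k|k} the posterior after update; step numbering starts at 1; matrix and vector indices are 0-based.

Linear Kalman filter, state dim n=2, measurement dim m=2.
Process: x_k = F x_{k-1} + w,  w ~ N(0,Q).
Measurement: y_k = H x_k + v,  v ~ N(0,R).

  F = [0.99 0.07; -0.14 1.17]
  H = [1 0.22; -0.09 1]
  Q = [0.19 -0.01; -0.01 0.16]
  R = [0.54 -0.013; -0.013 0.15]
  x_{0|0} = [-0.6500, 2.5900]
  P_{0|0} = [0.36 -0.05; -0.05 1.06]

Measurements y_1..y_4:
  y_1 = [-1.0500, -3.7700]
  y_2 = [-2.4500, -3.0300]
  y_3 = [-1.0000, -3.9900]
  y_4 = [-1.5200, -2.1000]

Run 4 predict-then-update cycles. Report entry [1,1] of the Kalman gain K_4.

K[1,1] = 0.6629

step 1: x^-=[-0.4622, 3.1213]  P^-=[0.5411 -0.0305; -0.0305 1.6345]  S=[1.1468 0.2680; 0.2680 1.7943]  K=[0.4935 -0.1178; 0.0764 0.9010]  nu=[-1.2745, -6.9329]  x^+=[-0.2742, -3.2228]  P^+=[0.2680 0.0000; 0.0000 0.1342]
step 2: x^-=[-0.4970, -3.7322]  P^-=[0.4534 -0.0361; -0.0361 0.3489]  S=[0.9943 -0.0125; -0.0125 0.5091]  K=[0.4462 -0.1402; 0.0495 0.6930]  nu=[-1.1319, 0.6575]  x^+=[-1.0942, -3.3327]  P^+=[0.2438 -0.0049; -0.0049 0.1029]
step 3: x^-=[-1.3166, -3.7461]  P^-=[0.4288 -0.0410; -0.0410 0.3072]  S=[0.9656 -0.0242; -0.0242 0.4680]  K=[0.4310 -0.1477; 0.0442 0.6665]  nu=[1.1407, -0.3624]  x^+=[-0.7713, -3.9372]  P^+=[0.2361 -0.0065; -0.0065 0.0988]
step 4: x^-=[-1.0392, -4.4985]  P^-=[0.4210 -0.0421; -0.0421 0.3020]  S=[0.9571 -0.0257; -0.0257 0.4630]  K=[0.4262 -0.1491; 0.0432 0.6629]  nu=[0.5089, 2.3050]  x^+=[-1.1660, -2.9486]  P^+=[0.2336 -0.0069; -0.0069 0.0983]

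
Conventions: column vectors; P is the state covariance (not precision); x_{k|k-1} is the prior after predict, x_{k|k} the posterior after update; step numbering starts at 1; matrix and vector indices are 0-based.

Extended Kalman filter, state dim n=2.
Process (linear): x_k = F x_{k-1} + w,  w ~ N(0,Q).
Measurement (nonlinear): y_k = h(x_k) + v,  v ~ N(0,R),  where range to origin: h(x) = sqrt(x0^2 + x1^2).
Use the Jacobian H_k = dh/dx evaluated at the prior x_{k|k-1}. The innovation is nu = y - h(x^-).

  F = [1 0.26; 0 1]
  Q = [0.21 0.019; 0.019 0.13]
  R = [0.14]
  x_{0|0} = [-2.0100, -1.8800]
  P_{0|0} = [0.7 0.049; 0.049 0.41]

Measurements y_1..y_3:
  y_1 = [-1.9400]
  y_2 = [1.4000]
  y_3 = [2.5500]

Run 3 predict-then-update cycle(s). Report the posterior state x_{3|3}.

step 1: x^-=[-2.4988, -1.8800]  P^-=[0.9632 0.1746; 0.1746 0.5400]  H_jac=[-0.7991 -0.6012]  S=[1.1180]  K=[-0.7823; -0.4152]  nu=[-5.0670]  x^+=[1.4654, 0.2238]  P^+=[0.2789 -0.1885; -0.1885 0.3473]
step 2: x^-=[1.5235, 0.2238]  P^-=[0.4144 -0.0792; -0.0792 0.4773]  H_jac=[0.9894 0.1453]  S=[0.5329]  K=[0.7477; -0.0170]  nu=[-0.1399]  x^+=[1.4190, 0.2261]  P^+=[0.1164 -0.0725; -0.0725 0.4771]
step 3: x^-=[1.4777, 0.2261]  P^-=[0.3210 0.0706; 0.0706 0.6071]  H_jac=[0.9885 0.1513]  S=[0.4887]  K=[0.6712; 0.3307]  nu=[1.0551]  x^+=[2.1859, 0.5750]  P^+=[0.1009 -0.0379; -0.0379 0.5537]

x_post = [2.1859, 0.5750]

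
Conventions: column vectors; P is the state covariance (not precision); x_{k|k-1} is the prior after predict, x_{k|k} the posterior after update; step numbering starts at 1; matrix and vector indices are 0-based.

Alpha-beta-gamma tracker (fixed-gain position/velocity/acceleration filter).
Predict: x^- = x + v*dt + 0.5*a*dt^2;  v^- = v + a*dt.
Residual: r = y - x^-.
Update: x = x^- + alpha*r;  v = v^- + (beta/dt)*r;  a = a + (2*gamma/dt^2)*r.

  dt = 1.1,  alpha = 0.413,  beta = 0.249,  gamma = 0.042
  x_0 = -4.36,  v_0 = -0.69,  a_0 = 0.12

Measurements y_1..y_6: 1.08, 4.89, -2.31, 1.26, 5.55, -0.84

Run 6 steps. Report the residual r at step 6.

step 1: x_pred=-5.0464  r=6.1264  x^+=-2.5162  v^+=0.8288  a^+=0.5453
step 2: x_pred=-1.2746  r=6.1646  x^+=1.2714  v^+=2.8241  a^+=0.9733
step 3: x_pred=4.9667  r=-7.2767  x^+=1.9614  v^+=2.2475  a^+=0.4681
step 4: x_pred=4.7168  r=-3.4568  x^+=3.2892  v^+=1.9799  a^+=0.2281
step 5: x_pred=5.6051  r=-0.0551  x^+=5.5823  v^+=2.2184  a^+=0.2243
step 6: x_pred=8.1582  r=-8.9982  x^+=4.4420  v^+=0.4282  a^+=-0.4004

resid = -8.9982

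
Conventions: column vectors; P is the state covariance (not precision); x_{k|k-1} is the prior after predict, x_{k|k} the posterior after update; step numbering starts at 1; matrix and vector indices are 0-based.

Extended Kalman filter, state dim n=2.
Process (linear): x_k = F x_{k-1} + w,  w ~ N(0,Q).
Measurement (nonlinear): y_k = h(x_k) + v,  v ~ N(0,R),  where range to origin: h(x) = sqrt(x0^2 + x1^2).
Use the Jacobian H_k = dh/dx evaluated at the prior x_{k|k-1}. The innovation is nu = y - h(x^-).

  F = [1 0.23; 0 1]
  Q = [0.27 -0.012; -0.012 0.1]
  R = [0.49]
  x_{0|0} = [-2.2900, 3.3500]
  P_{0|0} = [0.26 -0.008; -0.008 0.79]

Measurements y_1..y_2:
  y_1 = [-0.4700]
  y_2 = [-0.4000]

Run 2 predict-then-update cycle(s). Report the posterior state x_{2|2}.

step 1: x^-=[-1.5195, 3.3500]  P^-=[0.5681 0.1617; 0.1617 0.8900]  H_jac=[-0.4131 0.9107]  S=[1.2034]  K=[-0.0726; 0.6180]  nu=[-4.1485]  x^+=[-1.2182, 0.7862]  P^+=[0.5618 0.2157; 0.2157 0.4304]
step 2: x^-=[-1.0373, 0.7862]  P^-=[0.9538 0.3027; 0.3027 0.5304]  H_jac=[-0.7970 0.6040]  S=[0.9979]  K=[-0.5785; 0.0793]  nu=[-1.7016]  x^+=[-0.0529, 0.6513]  P^+=[0.6198 0.3485; 0.3485 0.5241]

x_post = [-0.0529, 0.6513]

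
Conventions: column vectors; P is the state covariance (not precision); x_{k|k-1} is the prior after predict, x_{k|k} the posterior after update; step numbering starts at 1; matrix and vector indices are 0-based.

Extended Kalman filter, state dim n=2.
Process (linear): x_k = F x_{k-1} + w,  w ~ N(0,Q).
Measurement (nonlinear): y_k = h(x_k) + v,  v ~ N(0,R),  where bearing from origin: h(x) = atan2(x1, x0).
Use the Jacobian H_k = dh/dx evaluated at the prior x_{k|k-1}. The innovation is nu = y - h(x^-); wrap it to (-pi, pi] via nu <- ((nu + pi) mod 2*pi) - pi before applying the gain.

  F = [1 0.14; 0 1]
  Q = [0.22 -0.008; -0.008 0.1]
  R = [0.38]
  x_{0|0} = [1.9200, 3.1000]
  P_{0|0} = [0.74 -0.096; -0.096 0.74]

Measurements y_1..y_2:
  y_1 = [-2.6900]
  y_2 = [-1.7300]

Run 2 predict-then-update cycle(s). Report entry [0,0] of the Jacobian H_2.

H_jac[0,0] = -0.2149

step 1: x^-=[2.3540, 3.1000]  P^-=[0.9476 -0.0004; -0.0004 0.8400]  H_jac=[-0.2046 0.1554]  S=[0.4400]  K=[-0.4408; 0.2968]  nu=[2.6719]  x^+=[1.1762, 3.8930]  P^+=[0.8621 0.0572; 0.0572 0.8012]
step 2: x^-=[1.7212, 3.8930]  P^-=[1.1138 0.1613; 0.1613 0.9012]  H_jac=[-0.2149 0.0950]  S=[0.4330]  K=[-0.5174; 0.1177]  nu=[-2.8845]  x^+=[3.2135, 3.5536]  P^+=[0.9980 0.1877; 0.1877 0.8952]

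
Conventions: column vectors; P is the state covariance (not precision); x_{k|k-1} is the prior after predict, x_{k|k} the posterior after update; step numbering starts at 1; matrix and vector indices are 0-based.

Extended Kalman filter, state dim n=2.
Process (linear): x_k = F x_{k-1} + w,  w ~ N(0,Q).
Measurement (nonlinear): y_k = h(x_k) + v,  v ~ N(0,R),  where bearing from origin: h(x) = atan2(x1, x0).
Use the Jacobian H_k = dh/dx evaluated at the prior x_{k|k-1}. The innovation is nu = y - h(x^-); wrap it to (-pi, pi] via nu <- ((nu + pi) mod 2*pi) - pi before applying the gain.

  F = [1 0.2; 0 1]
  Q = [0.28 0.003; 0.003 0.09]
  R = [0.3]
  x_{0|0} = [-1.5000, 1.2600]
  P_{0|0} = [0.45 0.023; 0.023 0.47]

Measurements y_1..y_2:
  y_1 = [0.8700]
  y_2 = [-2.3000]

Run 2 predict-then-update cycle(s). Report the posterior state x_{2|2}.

step 1: x^-=[-1.2480, 1.2600]  P^-=[0.7580 0.1200; 0.1200 0.5600]  H_jac=[-0.4006 -0.3968]  S=[0.5480]  K=[-0.6411; -0.4932]  nu=[-1.4814]  x^+=[-0.2983, 1.9907]  P^+=[0.5328 -0.0533; -0.0533 0.4267]
step 2: x^-=[0.0998, 1.9907]  P^-=[0.8086 0.0351; 0.0351 0.5167]  H_jac=[-0.5011 0.0251]  S=[0.5025]  K=[-0.8046; -0.0091]  nu=[2.4625]  x^+=[-1.8815, 1.9682]  P^+=[0.4833 0.0314; 0.0314 0.5166]

x_post = [-1.8815, 1.9682]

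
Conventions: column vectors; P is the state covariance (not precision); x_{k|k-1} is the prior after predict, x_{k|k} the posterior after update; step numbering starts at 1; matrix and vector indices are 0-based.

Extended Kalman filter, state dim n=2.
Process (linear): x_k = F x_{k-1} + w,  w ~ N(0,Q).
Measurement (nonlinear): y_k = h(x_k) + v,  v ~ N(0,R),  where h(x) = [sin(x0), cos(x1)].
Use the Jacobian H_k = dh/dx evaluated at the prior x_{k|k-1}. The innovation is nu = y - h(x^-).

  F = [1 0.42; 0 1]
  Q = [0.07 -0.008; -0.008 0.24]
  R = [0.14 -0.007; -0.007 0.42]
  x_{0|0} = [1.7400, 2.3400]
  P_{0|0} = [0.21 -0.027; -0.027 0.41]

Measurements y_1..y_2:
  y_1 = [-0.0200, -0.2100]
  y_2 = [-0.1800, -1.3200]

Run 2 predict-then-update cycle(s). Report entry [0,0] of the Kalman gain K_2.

step 1: x^-=[2.7228, 2.3400]  P^-=[0.3296 0.1372; 0.1372 0.6500]  H_jac=[-0.9136 0.0000; 0.0000 -0.7185]  S=[0.4151 0.0831; 0.0831 0.7555]  K=[-0.7151 -0.0519; -0.1823 -0.5981]  nu=[-0.4267, 0.4856]  x^+=[3.0027, 2.1274]  P^+=[0.1092 0.0234; 0.0234 0.3478]
step 2: x^-=[3.8962, 2.1274]  P^-=[0.2602 0.1614; 0.1614 0.5878]  H_jac=[-0.7285 0.0000; 0.0000 -0.8491]  S=[0.2781 0.0929; 0.0929 0.8438]  K=[-0.6513 -0.0908; -0.2340 -0.5658]  nu=[0.5050, -0.7917]  x^+=[3.6392, 2.4571]  P^+=[0.1243 0.0395; 0.0395 0.2779]

K[0,0] = -0.6513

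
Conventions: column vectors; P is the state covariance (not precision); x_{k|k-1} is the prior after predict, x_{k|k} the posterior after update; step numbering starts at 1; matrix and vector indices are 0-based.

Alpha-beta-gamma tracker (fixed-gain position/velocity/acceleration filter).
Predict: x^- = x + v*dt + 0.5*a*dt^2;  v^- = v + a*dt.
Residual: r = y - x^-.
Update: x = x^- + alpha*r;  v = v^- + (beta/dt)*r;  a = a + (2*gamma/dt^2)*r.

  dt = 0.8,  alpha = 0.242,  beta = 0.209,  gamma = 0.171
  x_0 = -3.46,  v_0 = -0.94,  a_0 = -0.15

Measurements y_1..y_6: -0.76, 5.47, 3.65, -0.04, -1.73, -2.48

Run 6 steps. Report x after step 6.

step 1: x_pred=-4.2600  r=3.5000  x^+=-3.4130  v^+=-0.1456  a^+=1.7203
step 2: x_pred=-2.9790  r=8.4490  x^+=-0.9343  v^+=3.4379  a^+=6.2352
step 3: x_pred=3.8113  r=-0.1613  x^+=3.7722  v^+=8.3840  a^+=6.1491
step 4: x_pred=12.4471  r=-12.4871  x^+=9.4253  v^+=10.0410  a^+=-0.5238
step 5: x_pred=17.2904  r=-19.0204  x^+=12.6875  v^+=4.6529  a^+=-10.6878
step 6: x_pred=12.9897  r=-15.4697  x^+=9.2460  v^+=-7.9388  a^+=-18.9544

x_post = 9.2460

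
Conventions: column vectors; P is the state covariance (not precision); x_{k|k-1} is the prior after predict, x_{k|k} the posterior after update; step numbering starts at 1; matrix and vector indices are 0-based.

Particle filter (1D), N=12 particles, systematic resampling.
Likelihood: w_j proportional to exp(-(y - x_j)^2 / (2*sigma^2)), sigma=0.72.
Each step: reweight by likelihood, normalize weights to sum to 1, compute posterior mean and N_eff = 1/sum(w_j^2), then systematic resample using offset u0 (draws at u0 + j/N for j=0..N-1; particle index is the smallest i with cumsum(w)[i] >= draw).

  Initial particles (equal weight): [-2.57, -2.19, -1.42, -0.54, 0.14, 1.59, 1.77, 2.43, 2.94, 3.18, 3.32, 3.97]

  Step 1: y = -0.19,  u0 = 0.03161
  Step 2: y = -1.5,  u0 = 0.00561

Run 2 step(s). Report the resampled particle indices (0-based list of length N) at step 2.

resampled_idx = [0, 0, 0, 1, 1, 1, 2, 3, 4, 5, 6, 7]

step 1: w=[0.0020, 0.0100, 0.1096, 0.4192, 0.4247, 0.0222, 0.0116, 0.0006, 0.0000, 0.0000, 0.0000, 0.0000]  mean=-0.2920  Neff=2.7111  idx=[2, 2, 3, 3, 3, 3, 3, 4, 4, 4, 4, 4]
step 2: w=[0.2250, 0.2250, 0.0931, 0.0931, 0.0931, 0.0931, 0.0931, 0.0169, 0.0169, 0.0169, 0.0169, 0.0169]  mean=-0.8785  Neff=6.8487  idx=[0, 0, 0, 1, 1, 1, 2, 3, 4, 5, 6, 7]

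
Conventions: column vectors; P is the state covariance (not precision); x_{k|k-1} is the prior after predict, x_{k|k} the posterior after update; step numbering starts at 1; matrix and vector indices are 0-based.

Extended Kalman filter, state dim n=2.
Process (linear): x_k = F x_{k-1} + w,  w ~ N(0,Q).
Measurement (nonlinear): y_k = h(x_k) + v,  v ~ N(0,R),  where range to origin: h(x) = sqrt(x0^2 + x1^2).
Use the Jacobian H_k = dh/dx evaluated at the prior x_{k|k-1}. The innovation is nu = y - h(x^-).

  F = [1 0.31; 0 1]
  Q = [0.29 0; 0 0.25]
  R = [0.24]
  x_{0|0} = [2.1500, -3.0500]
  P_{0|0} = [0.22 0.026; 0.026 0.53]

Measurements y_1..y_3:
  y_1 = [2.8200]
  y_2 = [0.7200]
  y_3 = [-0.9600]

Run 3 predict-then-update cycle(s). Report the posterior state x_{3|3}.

step 1: x^-=[1.2045, -3.0500]  P^-=[0.5771 0.1903; 0.1903 0.7800]  H_jac=[0.3673 -0.9301]  S=[0.8626]  K=[0.0405; -0.7600]  nu=[-0.4592]  x^+=[1.1859, -2.7010]  P^+=[0.5756 0.2169; 0.2169 0.2818]
step 2: x^-=[0.3486, -2.7010]  P^-=[1.0272 0.3042; 0.3042 0.5318]  H_jac=[0.1280 -0.9918]  S=[0.7026]  K=[-0.2423; -0.6952]  nu=[-2.0034]  x^+=[0.8340, -1.3083]  P^+=[0.9859 0.1859; 0.1859 0.1922]
step 3: x^-=[0.4284, -1.3083]  P^-=[1.4096 0.2455; 0.2455 0.4422]  H_jac=[0.3112 -0.9503]  S=[0.6307]  K=[0.3256; -0.5452]  nu=[-2.3367]  x^+=[-0.3325, -0.0343]  P^+=[1.3428 0.3574; 0.3574 0.2547]

x_post = [-0.3325, -0.0343]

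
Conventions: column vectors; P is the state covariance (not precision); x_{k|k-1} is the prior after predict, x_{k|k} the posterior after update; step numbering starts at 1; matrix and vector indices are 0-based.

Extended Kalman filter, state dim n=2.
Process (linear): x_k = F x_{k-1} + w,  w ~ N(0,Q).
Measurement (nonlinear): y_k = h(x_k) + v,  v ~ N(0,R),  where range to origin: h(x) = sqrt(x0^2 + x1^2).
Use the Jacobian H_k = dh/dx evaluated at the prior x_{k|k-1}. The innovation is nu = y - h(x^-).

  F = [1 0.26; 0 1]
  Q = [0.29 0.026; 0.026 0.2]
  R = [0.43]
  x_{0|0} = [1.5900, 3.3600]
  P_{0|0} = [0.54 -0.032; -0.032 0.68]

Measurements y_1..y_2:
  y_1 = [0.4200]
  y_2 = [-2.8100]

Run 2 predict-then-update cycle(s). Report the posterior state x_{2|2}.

step 1: x^-=[2.4636, 3.3600]  P^-=[0.8593 0.1708; 0.1708 0.8800]  H_jac=[0.5913 0.8065]  S=[1.4657]  K=[0.4407; 0.5531]  nu=[-3.7464]  x^+=[0.8127, 1.2878]  P^+=[0.5747 -0.1864; -0.1864 0.4316]
step 2: x^-=[1.1475, 1.2878]  P^-=[0.7970 -0.0482; -0.0482 0.6316]  H_jac=[0.6653 0.7466]  S=[1.0869]  K=[0.4547; 0.4044]  nu=[-4.5349]  x^+=[-0.9144, -0.5459]  P^+=[0.5723 -0.2480; -0.2480 0.4539]

x_post = [-0.9144, -0.5459]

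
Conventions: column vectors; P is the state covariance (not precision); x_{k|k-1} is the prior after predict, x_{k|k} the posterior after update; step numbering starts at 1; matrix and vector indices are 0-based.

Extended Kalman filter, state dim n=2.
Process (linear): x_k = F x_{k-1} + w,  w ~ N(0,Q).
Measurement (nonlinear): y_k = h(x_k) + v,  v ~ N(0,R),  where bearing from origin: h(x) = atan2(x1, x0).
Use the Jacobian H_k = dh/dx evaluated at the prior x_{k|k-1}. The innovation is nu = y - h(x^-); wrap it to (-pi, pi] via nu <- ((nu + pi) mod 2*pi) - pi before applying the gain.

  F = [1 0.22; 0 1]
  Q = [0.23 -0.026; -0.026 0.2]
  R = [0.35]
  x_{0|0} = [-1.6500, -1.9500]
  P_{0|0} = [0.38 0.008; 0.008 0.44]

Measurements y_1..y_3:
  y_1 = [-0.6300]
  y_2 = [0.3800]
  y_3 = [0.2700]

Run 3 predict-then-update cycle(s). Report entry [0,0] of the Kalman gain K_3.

K[0,0] = 0.5931

step 1: x^-=[-2.0790, -1.9500]  P^-=[0.6348 0.0788; 0.0788 0.6400]  H_jac=[0.2400 -0.2559]  S=[0.4188]  K=[0.3157; -0.3459]  nu=[1.7582]  x^+=[-1.5240, -2.5581]  P^+=[0.5931 0.1245; 0.1245 0.5899]
step 2: x^-=[-2.0868, -2.5581]  P^-=[0.9064 0.2283; 0.2283 0.7899]  H_jac=[0.2347 -0.1915]  S=[0.4084]  K=[0.4139; -0.2391]  nu=[2.6351]  x^+=[-0.9960, -3.1883]  P^+=[0.8365 0.2687; 0.2687 0.7665]
step 3: x^-=[-1.6975, -3.1883]  P^-=[1.2218 0.4114; 0.4114 0.9665]  H_jac=[0.2444 -0.1301]  S=[0.4132]  K=[0.5931; -0.0611]  nu=[2.3300]  x^+=[-0.3155, -3.3305]  P^+=[1.0764 0.4263; 0.4263 0.9650]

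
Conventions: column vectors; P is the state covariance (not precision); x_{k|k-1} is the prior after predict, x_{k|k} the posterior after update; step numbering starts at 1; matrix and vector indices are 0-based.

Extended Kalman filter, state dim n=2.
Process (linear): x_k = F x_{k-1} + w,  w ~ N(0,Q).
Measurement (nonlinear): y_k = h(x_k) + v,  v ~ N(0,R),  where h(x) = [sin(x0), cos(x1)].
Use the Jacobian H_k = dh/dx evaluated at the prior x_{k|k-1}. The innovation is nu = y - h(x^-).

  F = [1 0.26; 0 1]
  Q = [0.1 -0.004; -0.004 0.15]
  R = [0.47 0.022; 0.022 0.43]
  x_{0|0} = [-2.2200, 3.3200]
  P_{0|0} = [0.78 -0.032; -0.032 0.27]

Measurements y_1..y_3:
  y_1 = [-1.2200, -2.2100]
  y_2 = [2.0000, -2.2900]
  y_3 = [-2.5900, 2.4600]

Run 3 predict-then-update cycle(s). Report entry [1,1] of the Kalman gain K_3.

step 1: x^-=[-1.3568, 3.3200]  P^-=[0.8816 0.0342; 0.0342 0.4200]  H_jac=[0.2124 0.0000; 0.0000 0.1775]  S=[0.5098 0.0233; 0.0233 0.4432]  K=[0.3675 -0.0056; 0.0066 0.1678]  nu=[-0.2428, -1.2259]  x^+=[-1.4392, 3.1127]  P^+=[0.8128 0.0319; 0.0319 0.4074]
step 2: x^-=[-0.6299, 3.1127]  P^-=[0.9570 0.1339; 0.1339 0.5574]  H_jac=[0.8081 0.0000; 0.0000 -0.0289]  S=[1.0950 0.0189; 0.0189 0.4305]  K=[0.7070 -0.0400; 0.0995 -0.0418]  nu=[2.5890, -1.2904]  x^+=[1.2521, 3.4243]  P^+=[0.4101 0.0567; 0.0567 0.5460]
step 3: x^-=[2.1424, 3.4243]  P^-=[0.5765 0.1947; 0.1947 0.6960]  H_jac=[-0.5410 0.0000; 0.0000 0.2790]  S=[0.6387 -0.0074; -0.0074 0.4842]  K=[-0.4871 0.1048; -0.1603 0.3986]  nu=[-3.4310, 3.4203]  x^+=[4.1720, 5.3376]  P^+=[0.4189 0.1231; 0.1231 0.6017]

K[1,1] = 0.3986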